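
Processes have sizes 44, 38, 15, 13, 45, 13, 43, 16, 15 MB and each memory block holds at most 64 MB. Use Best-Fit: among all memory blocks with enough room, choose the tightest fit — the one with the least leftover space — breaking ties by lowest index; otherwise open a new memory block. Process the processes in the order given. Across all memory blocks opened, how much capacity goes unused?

14

memory block 1: place 44 MB, 20 MB left
memory block 2: place 38 MB, 26 MB left
memory block 1: place 15 MB, 5 MB left
memory block 2: place 13 MB, 13 MB left
memory block 3: place 45 MB, 19 MB left
memory block 2: place 13 MB, 0 MB left
memory block 4: place 43 MB, 21 MB left
memory block 3: place 16 MB, 3 MB left
memory block 4: place 15 MB, 6 MB left
4 memory blocks × 64 MB = 256 MB; used 242 MB; unused 14 MB.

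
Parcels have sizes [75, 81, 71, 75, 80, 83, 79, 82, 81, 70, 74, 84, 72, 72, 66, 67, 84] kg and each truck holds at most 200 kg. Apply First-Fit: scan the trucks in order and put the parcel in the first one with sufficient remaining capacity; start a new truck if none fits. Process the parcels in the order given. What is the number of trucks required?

9 trucks

Put 75 kg in truck 1; 125 kg remain.
Put 81 kg in truck 1; 44 kg remain.
Put 71 kg in truck 2; 129 kg remain.
Put 75 kg in truck 2; 54 kg remain.
Put 80 kg in truck 3; 120 kg remain.
Put 83 kg in truck 3; 37 kg remain.
Put 79 kg in truck 4; 121 kg remain.
Put 82 kg in truck 4; 39 kg remain.
Put 81 kg in truck 5; 119 kg remain.
Put 70 kg in truck 5; 49 kg remain.
Put 74 kg in truck 6; 126 kg remain.
Put 84 kg in truck 6; 42 kg remain.
Put 72 kg in truck 7; 128 kg remain.
Put 72 kg in truck 7; 56 kg remain.
Put 66 kg in truck 8; 134 kg remain.
Put 67 kg in truck 8; 67 kg remain.
Put 84 kg in truck 9; 116 kg remain.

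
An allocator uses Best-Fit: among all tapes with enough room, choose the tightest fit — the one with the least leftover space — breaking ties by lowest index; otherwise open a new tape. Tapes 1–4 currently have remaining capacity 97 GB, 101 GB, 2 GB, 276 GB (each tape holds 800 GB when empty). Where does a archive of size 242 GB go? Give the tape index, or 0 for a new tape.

4

Tapes with room: tape 4 (276 GB).
Tightest fit is tape 4 with 276 GB free.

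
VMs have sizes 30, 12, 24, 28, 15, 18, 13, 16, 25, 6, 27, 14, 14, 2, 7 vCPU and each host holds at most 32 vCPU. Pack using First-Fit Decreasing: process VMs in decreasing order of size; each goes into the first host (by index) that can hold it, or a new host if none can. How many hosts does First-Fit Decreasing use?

Sorted descending: 30, 28, 27, 25, 24, 18, 16, 15, 14, 14, 13, 12, 7, 6, 2.
30 vCPU → host 1 (remaining 2 vCPU)
28 vCPU → host 2 (remaining 4 vCPU)
27 vCPU → host 3 (remaining 5 vCPU)
25 vCPU → host 4 (remaining 7 vCPU)
24 vCPU → host 5 (remaining 8 vCPU)
18 vCPU → host 6 (remaining 14 vCPU)
16 vCPU → host 7 (remaining 16 vCPU)
15 vCPU → host 7 (remaining 1 vCPU)
14 vCPU → host 6 (remaining 0 vCPU)
14 vCPU → host 8 (remaining 18 vCPU)
13 vCPU → host 8 (remaining 5 vCPU)
12 vCPU → host 9 (remaining 20 vCPU)
7 vCPU → host 4 (remaining 0 vCPU)
6 vCPU → host 5 (remaining 2 vCPU)
2 vCPU → host 1 (remaining 0 vCPU)

9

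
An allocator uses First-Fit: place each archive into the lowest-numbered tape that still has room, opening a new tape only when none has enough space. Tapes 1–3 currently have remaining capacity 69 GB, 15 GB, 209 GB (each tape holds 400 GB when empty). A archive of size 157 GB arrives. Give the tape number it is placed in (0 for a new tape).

3

Tapes with room: tape 3 (209 GB).
The first with room is tape 3.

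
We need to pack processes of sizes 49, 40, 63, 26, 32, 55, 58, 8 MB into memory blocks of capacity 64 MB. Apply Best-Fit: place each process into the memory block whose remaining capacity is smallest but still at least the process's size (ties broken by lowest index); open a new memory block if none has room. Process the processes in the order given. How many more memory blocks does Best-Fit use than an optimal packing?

Best-Fit: [49] [40] [63] [26,32] [55,8] [58] → 6 memory blocks.
Total size 331 MB; any packing needs at least ⌈331/64⌉ = 6 memory blocks.
So 6 is already optimal.

0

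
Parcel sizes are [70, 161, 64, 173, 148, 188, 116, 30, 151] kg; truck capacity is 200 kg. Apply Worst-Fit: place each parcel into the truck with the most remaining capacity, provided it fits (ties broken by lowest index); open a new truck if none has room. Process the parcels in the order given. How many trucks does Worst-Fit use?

70 kg → truck 1 (remaining 130 kg)
161 kg → truck 2 (remaining 39 kg)
64 kg → truck 1 (remaining 66 kg)
173 kg → truck 3 (remaining 27 kg)
148 kg → truck 4 (remaining 52 kg)
188 kg → truck 5 (remaining 12 kg)
116 kg → truck 6 (remaining 84 kg)
30 kg → truck 6 (remaining 54 kg)
151 kg → truck 7 (remaining 49 kg)
Final trucks: [70,64] [161] [173] [148] [188] [116,30] [151].

7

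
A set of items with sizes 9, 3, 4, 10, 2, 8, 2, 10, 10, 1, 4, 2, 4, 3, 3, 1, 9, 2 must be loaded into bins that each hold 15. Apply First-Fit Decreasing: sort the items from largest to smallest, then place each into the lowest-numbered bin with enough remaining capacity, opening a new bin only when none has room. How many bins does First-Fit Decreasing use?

Sorted descending: 10, 10, 10, 9, 9, 8, 4, 4, 4, 3, 3, 3, 2, 2, 2, 2, 1, 1.
Put 10 in bin 1; 5 remain.
Put 10 in bin 2; 5 remain.
Put 10 in bin 3; 5 remain.
Put 9 in bin 4; 6 remain.
Put 9 in bin 5; 6 remain.
Put 8 in bin 6; 7 remain.
Put 4 in bin 1; 1 remain.
Put 4 in bin 2; 1 remain.
Put 4 in bin 3; 1 remain.
Put 3 in bin 4; 3 remain.
Put 3 in bin 4; 0 remain.
Put 3 in bin 5; 3 remain.
Put 2 in bin 5; 1 remain.
Put 2 in bin 6; 5 remain.
Put 2 in bin 6; 3 remain.
Put 2 in bin 6; 1 remain.
Put 1 in bin 1; 0 remain.
Put 1 in bin 2; 0 remain.

6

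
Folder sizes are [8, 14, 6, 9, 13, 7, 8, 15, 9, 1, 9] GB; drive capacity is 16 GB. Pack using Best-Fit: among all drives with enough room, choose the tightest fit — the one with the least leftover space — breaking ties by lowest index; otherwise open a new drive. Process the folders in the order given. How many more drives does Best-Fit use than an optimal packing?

1

Best-Fit: [8,6] [14] [9,7] [13] [8] [15,1] [9] [9] → 8 drives.
Total size 99 GB; any packing needs at least ⌈99/16⌉ = 7 drives.
An optimal packing achieves that bound: [15,1] [14] [13] [9,7] [9,6] [9] [8,8] → 7 drives.
Excess: 8 − 7 = 1.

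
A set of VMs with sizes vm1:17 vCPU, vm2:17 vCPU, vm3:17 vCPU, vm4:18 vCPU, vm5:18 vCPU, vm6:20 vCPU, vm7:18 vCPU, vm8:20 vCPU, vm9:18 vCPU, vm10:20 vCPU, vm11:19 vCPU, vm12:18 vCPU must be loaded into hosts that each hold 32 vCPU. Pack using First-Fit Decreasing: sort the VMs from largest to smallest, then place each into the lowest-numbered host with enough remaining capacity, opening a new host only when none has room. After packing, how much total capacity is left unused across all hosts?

Sorted descending: 20, 20, 20, 19, 18, 18, 18, 18, 18, 17, 17, 17.
Put 20 vCPU in host 1; 12 vCPU remain.
Put 20 vCPU in host 2; 12 vCPU remain.
Put 20 vCPU in host 3; 12 vCPU remain.
Put 19 vCPU in host 4; 13 vCPU remain.
Put 18 vCPU in host 5; 14 vCPU remain.
Put 18 vCPU in host 6; 14 vCPU remain.
Put 18 vCPU in host 7; 14 vCPU remain.
Put 18 vCPU in host 8; 14 vCPU remain.
Put 18 vCPU in host 9; 14 vCPU remain.
Put 17 vCPU in host 10; 15 vCPU remain.
Put 17 vCPU in host 11; 15 vCPU remain.
Put 17 vCPU in host 12; 15 vCPU remain.
12 hosts × 32 vCPU = 384 vCPU; used 220 vCPU; unused 164 vCPU.

164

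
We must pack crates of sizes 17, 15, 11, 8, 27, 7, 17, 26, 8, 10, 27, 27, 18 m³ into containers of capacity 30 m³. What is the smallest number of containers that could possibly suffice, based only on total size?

8

Total size = 17 + 15 + 11 + 8 + 27 + 7 + 17 + 26 + 8 + 10 + 27 + 27 + 18 = 218 m³.
⌈218 / 30⌉ = 8.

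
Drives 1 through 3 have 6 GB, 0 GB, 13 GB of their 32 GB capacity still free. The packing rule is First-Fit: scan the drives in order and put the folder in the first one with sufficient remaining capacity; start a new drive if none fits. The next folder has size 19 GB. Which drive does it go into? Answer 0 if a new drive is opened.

0

No drive has ≥ 19 GB free, so a new drive is opened.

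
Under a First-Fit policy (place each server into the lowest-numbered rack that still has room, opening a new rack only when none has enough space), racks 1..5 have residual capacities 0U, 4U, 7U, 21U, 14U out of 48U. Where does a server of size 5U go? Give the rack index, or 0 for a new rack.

3

Racks with room: rack 3 (7U), rack 4 (21U), rack 5 (14U).
The first with room is rack 3.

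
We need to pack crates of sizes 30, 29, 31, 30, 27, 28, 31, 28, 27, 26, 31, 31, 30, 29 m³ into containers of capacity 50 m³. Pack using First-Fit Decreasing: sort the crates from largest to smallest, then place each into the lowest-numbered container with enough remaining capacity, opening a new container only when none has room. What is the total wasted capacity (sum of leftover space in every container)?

Sorted descending: 31, 31, 31, 31, 30, 30, 30, 29, 29, 28, 28, 27, 27, 26.
31 m³ → container 1 (remaining 19 m³)
31 m³ → container 2 (remaining 19 m³)
31 m³ → container 3 (remaining 19 m³)
31 m³ → container 4 (remaining 19 m³)
30 m³ → container 5 (remaining 20 m³)
30 m³ → container 6 (remaining 20 m³)
30 m³ → container 7 (remaining 20 m³)
29 m³ → container 8 (remaining 21 m³)
29 m³ → container 9 (remaining 21 m³)
28 m³ → container 10 (remaining 22 m³)
28 m³ → container 11 (remaining 22 m³)
27 m³ → container 12 (remaining 23 m³)
27 m³ → container 13 (remaining 23 m³)
26 m³ → container 14 (remaining 24 m³)
14 containers × 50 m³ = 700 m³; used 408 m³; unused 292 m³.

292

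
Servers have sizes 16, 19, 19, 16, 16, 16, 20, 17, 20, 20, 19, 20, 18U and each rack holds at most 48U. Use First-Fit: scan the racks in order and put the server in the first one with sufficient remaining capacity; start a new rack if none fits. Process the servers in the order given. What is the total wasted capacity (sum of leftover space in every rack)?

Put 16U in rack 1; 32U remain.
Put 19U in rack 1; 13U remain.
Put 19U in rack 2; 29U remain.
Put 16U in rack 2; 13U remain.
Put 16U in rack 3; 32U remain.
Put 16U in rack 3; 16U remain.
Put 20U in rack 4; 28U remain.
Put 17U in rack 4; 11U remain.
Put 20U in rack 5; 28U remain.
Put 20U in rack 5; 8U remain.
Put 19U in rack 6; 29U remain.
Put 20U in rack 6; 9U remain.
Put 18U in rack 7; 30U remain.
7 racks × 48U = 336U; used 236U; unused 100U.

100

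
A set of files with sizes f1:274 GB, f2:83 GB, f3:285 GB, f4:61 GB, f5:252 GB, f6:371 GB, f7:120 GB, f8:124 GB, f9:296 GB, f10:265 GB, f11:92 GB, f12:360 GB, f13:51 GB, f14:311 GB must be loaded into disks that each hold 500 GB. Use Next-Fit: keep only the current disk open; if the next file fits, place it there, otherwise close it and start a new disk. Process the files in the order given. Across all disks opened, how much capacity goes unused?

1055

Put f1 (274 GB) in disk 1; 226 GB remain.
Put f2 (83 GB) in disk 1; 143 GB remain.
Put f3 (285 GB) in disk 2; 215 GB remain.
Put f4 (61 GB) in disk 2; 154 GB remain.
Put f5 (252 GB) in disk 3; 248 GB remain.
Put f6 (371 GB) in disk 4; 129 GB remain.
Put f7 (120 GB) in disk 4; 9 GB remain.
Put f8 (124 GB) in disk 5; 376 GB remain.
Put f9 (296 GB) in disk 5; 80 GB remain.
Put f10 (265 GB) in disk 6; 235 GB remain.
Put f11 (92 GB) in disk 6; 143 GB remain.
Put f12 (360 GB) in disk 7; 140 GB remain.
Put f13 (51 GB) in disk 7; 89 GB remain.
Put f14 (311 GB) in disk 8; 189 GB remain.
8 disks × 500 GB = 4000 GB; used 2945 GB; unused 1055 GB.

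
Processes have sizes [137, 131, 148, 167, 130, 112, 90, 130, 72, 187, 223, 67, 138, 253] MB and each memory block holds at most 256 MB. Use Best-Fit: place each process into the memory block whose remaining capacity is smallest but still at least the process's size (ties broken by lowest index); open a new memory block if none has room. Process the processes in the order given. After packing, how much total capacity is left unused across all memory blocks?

575

memory block 1: place 137 MB, 119 MB left
memory block 2: place 131 MB, 125 MB left
memory block 3: place 148 MB, 108 MB left
memory block 4: place 167 MB, 89 MB left
memory block 5: place 130 MB, 126 MB left
memory block 1: place 112 MB, 7 MB left
memory block 3: place 90 MB, 18 MB left
memory block 6: place 130 MB, 126 MB left
memory block 4: place 72 MB, 17 MB left
memory block 7: place 187 MB, 69 MB left
memory block 8: place 223 MB, 33 MB left
memory block 7: place 67 MB, 2 MB left
memory block 9: place 138 MB, 118 MB left
memory block 10: place 253 MB, 3 MB left
10 memory blocks × 256 MB = 2560 MB; used 1985 MB; unused 575 MB.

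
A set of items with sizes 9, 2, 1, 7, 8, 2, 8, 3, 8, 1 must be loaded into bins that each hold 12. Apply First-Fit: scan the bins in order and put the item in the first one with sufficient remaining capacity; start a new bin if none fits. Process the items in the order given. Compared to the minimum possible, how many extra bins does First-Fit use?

0

First-Fit: [9,2,1] [7,2,3] [8,1] [8] [8] → 5 bins.
Total size 49; any packing needs at least ⌈49/12⌉ = 5 bins.
So 5 is already optimal.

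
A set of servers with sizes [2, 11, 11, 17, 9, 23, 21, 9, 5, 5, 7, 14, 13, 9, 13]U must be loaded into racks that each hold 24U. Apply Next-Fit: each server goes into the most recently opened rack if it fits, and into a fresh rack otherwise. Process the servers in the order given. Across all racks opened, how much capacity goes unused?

Put 2U in rack 1; 22U remain.
Put 11U in rack 1; 11U remain.
Put 11U in rack 1; 0U remain.
Put 17U in rack 2; 7U remain.
Put 9U in rack 3; 15U remain.
Put 23U in rack 4; 1U remain.
Put 21U in rack 5; 3U remain.
Put 9U in rack 6; 15U remain.
Put 5U in rack 6; 10U remain.
Put 5U in rack 6; 5U remain.
Put 7U in rack 7; 17U remain.
Put 14U in rack 7; 3U remain.
Put 13U in rack 8; 11U remain.
Put 9U in rack 8; 2U remain.
Put 13U in rack 9; 11U remain.
9 racks × 24U = 216U; used 169U; unused 47U.

47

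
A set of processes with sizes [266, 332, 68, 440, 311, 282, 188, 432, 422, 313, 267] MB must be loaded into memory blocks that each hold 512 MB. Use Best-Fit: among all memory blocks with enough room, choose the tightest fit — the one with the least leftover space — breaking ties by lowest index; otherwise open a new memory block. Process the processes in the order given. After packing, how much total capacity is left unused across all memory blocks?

Put 266 MB in memory block 1; 246 MB remain.
Put 332 MB in memory block 2; 180 MB remain.
Put 68 MB in memory block 2; 112 MB remain.
Put 440 MB in memory block 3; 72 MB remain.
Put 311 MB in memory block 4; 201 MB remain.
Put 282 MB in memory block 5; 230 MB remain.
Put 188 MB in memory block 4; 13 MB remain.
Put 432 MB in memory block 6; 80 MB remain.
Put 422 MB in memory block 7; 90 MB remain.
Put 313 MB in memory block 8; 199 MB remain.
Put 267 MB in memory block 9; 245 MB remain.
9 memory blocks × 512 MB = 4608 MB; used 3321 MB; unused 1287 MB.

1287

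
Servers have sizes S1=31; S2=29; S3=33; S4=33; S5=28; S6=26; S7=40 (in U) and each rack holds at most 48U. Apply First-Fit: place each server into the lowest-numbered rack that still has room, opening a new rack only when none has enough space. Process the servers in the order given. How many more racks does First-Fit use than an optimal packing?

First-Fit: [31] [29] [33] [33] [28] [26] [40] → 7 racks.
7 servers exceed 24U (half the capacity), and no two of those can share a rack, so at least 7 racks are needed.
So 7 is already optimal.

0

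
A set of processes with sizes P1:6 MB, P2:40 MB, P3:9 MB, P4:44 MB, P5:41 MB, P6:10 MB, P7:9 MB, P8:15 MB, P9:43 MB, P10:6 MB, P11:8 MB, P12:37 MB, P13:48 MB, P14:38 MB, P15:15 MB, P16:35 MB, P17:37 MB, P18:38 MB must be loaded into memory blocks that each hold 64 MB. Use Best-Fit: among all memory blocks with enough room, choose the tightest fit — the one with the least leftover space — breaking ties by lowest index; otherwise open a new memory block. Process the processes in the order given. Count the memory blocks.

memory block 1: place P1 (6 MB), 58 MB left
memory block 1: place P2 (40 MB), 18 MB left
memory block 1: place P3 (9 MB), 9 MB left
memory block 2: place P4 (44 MB), 20 MB left
memory block 3: place P5 (41 MB), 23 MB left
memory block 2: place P6 (10 MB), 10 MB left
memory block 1: place P7 (9 MB), 0 MB left
memory block 3: place P8 (15 MB), 8 MB left
memory block 4: place P9 (43 MB), 21 MB left
memory block 3: place P10 (6 MB), 2 MB left
memory block 2: place P11 (8 MB), 2 MB left
memory block 5: place P12 (37 MB), 27 MB left
memory block 6: place P13 (48 MB), 16 MB left
memory block 7: place P14 (38 MB), 26 MB left
memory block 6: place P15 (15 MB), 1 MB left
memory block 8: place P16 (35 MB), 29 MB left
memory block 9: place P17 (37 MB), 27 MB left
memory block 10: place P18 (38 MB), 26 MB left
Final memory blocks: [6,40,9,9] [44,10,8] [41,15,6] [43] [37] [48,15] [38] [35] [37] [38].

10 memory blocks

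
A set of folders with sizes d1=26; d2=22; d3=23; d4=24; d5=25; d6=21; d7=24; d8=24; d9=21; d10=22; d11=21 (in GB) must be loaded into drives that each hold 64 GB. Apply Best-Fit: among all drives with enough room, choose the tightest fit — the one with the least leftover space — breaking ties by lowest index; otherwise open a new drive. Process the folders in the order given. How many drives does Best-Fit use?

5 drives

drive 1: place d1 (26 GB), 38 GB left
drive 1: place d2 (22 GB), 16 GB left
drive 2: place d3 (23 GB), 41 GB left
drive 2: place d4 (24 GB), 17 GB left
drive 3: place d5 (25 GB), 39 GB left
drive 3: place d6 (21 GB), 18 GB left
drive 4: place d7 (24 GB), 40 GB left
drive 4: place d8 (24 GB), 16 GB left
drive 5: place d9 (21 GB), 43 GB left
drive 5: place d10 (22 GB), 21 GB left
drive 5: place d11 (21 GB), 0 GB left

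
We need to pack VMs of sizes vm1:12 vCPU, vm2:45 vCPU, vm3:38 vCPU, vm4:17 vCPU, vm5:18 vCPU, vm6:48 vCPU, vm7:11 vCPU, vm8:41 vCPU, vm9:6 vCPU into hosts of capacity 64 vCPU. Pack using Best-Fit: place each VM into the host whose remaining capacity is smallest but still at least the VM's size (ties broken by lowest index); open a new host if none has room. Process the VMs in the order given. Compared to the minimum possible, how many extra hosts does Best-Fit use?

0

Best-Fit: [12,45,6] [38,17] [18,41] [48,11] → 4 hosts.
Total size 236 vCPU; any packing needs at least ⌈236/64⌉ = 4 hosts.
So 4 is already optimal.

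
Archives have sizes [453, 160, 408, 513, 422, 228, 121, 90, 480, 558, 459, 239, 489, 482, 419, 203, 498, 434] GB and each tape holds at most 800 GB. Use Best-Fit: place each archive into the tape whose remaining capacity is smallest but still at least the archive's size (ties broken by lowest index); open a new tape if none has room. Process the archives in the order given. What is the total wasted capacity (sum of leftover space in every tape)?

2944

Put 453 GB in tape 1; 347 GB remain.
Put 160 GB in tape 1; 187 GB remain.
Put 408 GB in tape 2; 392 GB remain.
Put 513 GB in tape 3; 287 GB remain.
Put 422 GB in tape 4; 378 GB remain.
Put 228 GB in tape 3; 59 GB remain.
Put 121 GB in tape 1; 66 GB remain.
Put 90 GB in tape 4; 288 GB remain.
Put 480 GB in tape 5; 320 GB remain.
Put 558 GB in tape 6; 242 GB remain.
Put 459 GB in tape 7; 341 GB remain.
Put 239 GB in tape 6; 3 GB remain.
Put 489 GB in tape 8; 311 GB remain.
Put 482 GB in tape 9; 318 GB remain.
Put 419 GB in tape 10; 381 GB remain.
Put 203 GB in tape 4; 85 GB remain.
Put 498 GB in tape 11; 302 GB remain.
Put 434 GB in tape 12; 366 GB remain.
12 tapes × 800 GB = 9600 GB; used 6656 GB; unused 2944 GB.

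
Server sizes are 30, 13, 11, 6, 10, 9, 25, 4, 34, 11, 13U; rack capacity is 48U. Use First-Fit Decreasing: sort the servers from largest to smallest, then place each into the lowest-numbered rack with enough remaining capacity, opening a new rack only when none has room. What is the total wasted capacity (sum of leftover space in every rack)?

26

Sorted descending: 34, 30, 25, 13, 13, 11, 11, 10, 9, 6, 4.
rack 1: place 34U, 14U left
rack 2: place 30U, 18U left
rack 3: place 25U, 23U left
rack 1: place 13U, 1U left
rack 2: place 13U, 5U left
rack 3: place 11U, 12U left
rack 3: place 11U, 1U left
rack 4: place 10U, 38U left
rack 4: place 9U, 29U left
rack 4: place 6U, 23U left
rack 2: place 4U, 1U left
4 racks × 48U = 192U; used 166U; unused 26U.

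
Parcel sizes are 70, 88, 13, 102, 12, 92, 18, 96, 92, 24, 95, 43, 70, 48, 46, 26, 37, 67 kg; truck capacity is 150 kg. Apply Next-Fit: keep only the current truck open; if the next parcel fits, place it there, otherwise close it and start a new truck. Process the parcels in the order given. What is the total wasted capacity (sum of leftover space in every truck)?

truck 1: place 70 kg, 80 kg left
truck 2: place 88 kg, 62 kg left
truck 2: place 13 kg, 49 kg left
truck 3: place 102 kg, 48 kg left
truck 3: place 12 kg, 36 kg left
truck 4: place 92 kg, 58 kg left
truck 4: place 18 kg, 40 kg left
truck 5: place 96 kg, 54 kg left
truck 6: place 92 kg, 58 kg left
truck 6: place 24 kg, 34 kg left
truck 7: place 95 kg, 55 kg left
truck 7: place 43 kg, 12 kg left
truck 8: place 70 kg, 80 kg left
truck 8: place 48 kg, 32 kg left
truck 9: place 46 kg, 104 kg left
truck 9: place 26 kg, 78 kg left
truck 9: place 37 kg, 41 kg left
truck 10: place 67 kg, 83 kg left
10 trucks × 150 kg = 1500 kg; used 1039 kg; unused 461 kg.

461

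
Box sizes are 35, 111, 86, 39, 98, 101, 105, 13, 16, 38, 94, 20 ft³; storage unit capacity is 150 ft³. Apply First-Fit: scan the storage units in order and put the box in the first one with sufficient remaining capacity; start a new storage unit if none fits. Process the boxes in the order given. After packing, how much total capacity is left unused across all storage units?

35 ft³ → storage unit 1 (remaining 115 ft³)
111 ft³ → storage unit 1 (remaining 4 ft³)
86 ft³ → storage unit 2 (remaining 64 ft³)
39 ft³ → storage unit 2 (remaining 25 ft³)
98 ft³ → storage unit 3 (remaining 52 ft³)
101 ft³ → storage unit 4 (remaining 49 ft³)
105 ft³ → storage unit 5 (remaining 45 ft³)
13 ft³ → storage unit 2 (remaining 12 ft³)
16 ft³ → storage unit 3 (remaining 36 ft³)
38 ft³ → storage unit 4 (remaining 11 ft³)
94 ft³ → storage unit 6 (remaining 56 ft³)
20 ft³ → storage unit 3 (remaining 16 ft³)
6 storage units × 150 ft³ = 900 ft³; used 756 ft³; unused 144 ft³.

144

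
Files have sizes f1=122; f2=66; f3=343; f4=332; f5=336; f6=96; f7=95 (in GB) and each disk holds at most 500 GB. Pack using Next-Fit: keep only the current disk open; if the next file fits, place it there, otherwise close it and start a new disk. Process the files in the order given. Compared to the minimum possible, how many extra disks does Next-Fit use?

Next-Fit: [122,66] [343] [332] [336,96] [95] → 5 disks.
Total size 1390 GB; any packing needs at least ⌈1390/500⌉ = 3 disks.
An optimal packing achieves that bound: [343,122] [336,96,66] [332,95] → 3 disks.
Excess: 5 − 3 = 2.

2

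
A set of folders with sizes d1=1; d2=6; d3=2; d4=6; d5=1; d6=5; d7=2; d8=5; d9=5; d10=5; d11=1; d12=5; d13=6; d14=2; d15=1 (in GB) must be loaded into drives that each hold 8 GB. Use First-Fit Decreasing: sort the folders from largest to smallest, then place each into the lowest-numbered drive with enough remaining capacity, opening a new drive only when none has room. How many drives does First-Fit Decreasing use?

8

Sorted descending: 6, 6, 6, 5, 5, 5, 5, 5, 2, 2, 2, 1, 1, 1, 1.
6 GB → drive 1 (remaining 2 GB)
6 GB → drive 2 (remaining 2 GB)
6 GB → drive 3 (remaining 2 GB)
5 GB → drive 4 (remaining 3 GB)
5 GB → drive 5 (remaining 3 GB)
5 GB → drive 6 (remaining 3 GB)
5 GB → drive 7 (remaining 3 GB)
5 GB → drive 8 (remaining 3 GB)
2 GB → drive 1 (remaining 0 GB)
2 GB → drive 2 (remaining 0 GB)
2 GB → drive 3 (remaining 0 GB)
1 GB → drive 4 (remaining 2 GB)
1 GB → drive 4 (remaining 1 GB)
1 GB → drive 4 (remaining 0 GB)
1 GB → drive 5 (remaining 2 GB)
Final drives: [6,2] [6,2] [6,2] [5,1,1,1] [5,1] [5] [5] [5].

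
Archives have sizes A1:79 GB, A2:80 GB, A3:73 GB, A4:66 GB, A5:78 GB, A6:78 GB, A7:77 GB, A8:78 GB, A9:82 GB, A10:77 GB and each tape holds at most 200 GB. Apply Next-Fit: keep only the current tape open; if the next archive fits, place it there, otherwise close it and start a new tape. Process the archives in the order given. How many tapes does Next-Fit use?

5 tapes

A1 (79 GB) → tape 1 (remaining 121 GB)
A2 (80 GB) → tape 1 (remaining 41 GB)
A3 (73 GB) → tape 2 (remaining 127 GB)
A4 (66 GB) → tape 2 (remaining 61 GB)
A5 (78 GB) → tape 3 (remaining 122 GB)
A6 (78 GB) → tape 3 (remaining 44 GB)
A7 (77 GB) → tape 4 (remaining 123 GB)
A8 (78 GB) → tape 4 (remaining 45 GB)
A9 (82 GB) → tape 5 (remaining 118 GB)
A10 (77 GB) → tape 5 (remaining 41 GB)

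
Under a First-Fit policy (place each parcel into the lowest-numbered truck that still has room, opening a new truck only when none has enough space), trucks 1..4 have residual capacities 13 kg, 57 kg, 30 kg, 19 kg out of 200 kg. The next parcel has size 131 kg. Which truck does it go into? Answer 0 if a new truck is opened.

No truck has ≥ 131 kg free, so a new truck is opened.

0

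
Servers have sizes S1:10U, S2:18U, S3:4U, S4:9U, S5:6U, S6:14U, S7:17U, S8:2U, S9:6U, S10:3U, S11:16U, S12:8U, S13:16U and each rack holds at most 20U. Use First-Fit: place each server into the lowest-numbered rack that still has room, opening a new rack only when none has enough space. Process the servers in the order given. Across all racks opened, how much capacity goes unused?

S1 (10U) → rack 1 (remaining 10U)
S2 (18U) → rack 2 (remaining 2U)
S3 (4U) → rack 1 (remaining 6U)
S4 (9U) → rack 3 (remaining 11U)
S5 (6U) → rack 1 (remaining 0U)
S6 (14U) → rack 4 (remaining 6U)
S7 (17U) → rack 5 (remaining 3U)
S8 (2U) → rack 2 (remaining 0U)
S9 (6U) → rack 3 (remaining 5U)
S10 (3U) → rack 3 (remaining 2U)
S11 (16U) → rack 6 (remaining 4U)
S12 (8U) → rack 7 (remaining 12U)
S13 (16U) → rack 8 (remaining 4U)
8 racks × 20U = 160U; used 129U; unused 31U.

31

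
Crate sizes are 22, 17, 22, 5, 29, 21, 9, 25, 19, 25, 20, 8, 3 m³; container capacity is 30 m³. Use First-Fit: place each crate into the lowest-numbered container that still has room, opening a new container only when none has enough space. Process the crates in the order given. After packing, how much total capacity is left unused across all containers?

45

Put 22 m³ in container 1; 8 m³ remain.
Put 17 m³ in container 2; 13 m³ remain.
Put 22 m³ in container 3; 8 m³ remain.
Put 5 m³ in container 1; 3 m³ remain.
Put 29 m³ in container 4; 1 m³ remain.
Put 21 m³ in container 5; 9 m³ remain.
Put 9 m³ in container 2; 4 m³ remain.
Put 25 m³ in container 6; 5 m³ remain.
Put 19 m³ in container 7; 11 m³ remain.
Put 25 m³ in container 8; 5 m³ remain.
Put 20 m³ in container 9; 10 m³ remain.
Put 8 m³ in container 3; 0 m³ remain.
Put 3 m³ in container 1; 0 m³ remain.
9 containers × 30 m³ = 270 m³; used 225 m³; unused 45 m³.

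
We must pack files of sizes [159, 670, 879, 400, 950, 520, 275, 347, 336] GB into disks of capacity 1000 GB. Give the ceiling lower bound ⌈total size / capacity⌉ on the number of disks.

5

Total size = 159 + 670 + 879 + 400 + 950 + 520 + 275 + 347 + 336 = 4536 GB.
⌈4536 / 1000⌉ = 5.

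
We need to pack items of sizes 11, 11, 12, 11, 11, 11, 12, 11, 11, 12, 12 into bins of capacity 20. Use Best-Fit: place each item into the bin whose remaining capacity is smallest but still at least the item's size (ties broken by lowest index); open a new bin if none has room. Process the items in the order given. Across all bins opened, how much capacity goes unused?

95

11 → bin 1 (remaining 9)
11 → bin 2 (remaining 9)
12 → bin 3 (remaining 8)
11 → bin 4 (remaining 9)
11 → bin 5 (remaining 9)
11 → bin 6 (remaining 9)
12 → bin 7 (remaining 8)
11 → bin 8 (remaining 9)
11 → bin 9 (remaining 9)
12 → bin 10 (remaining 8)
12 → bin 11 (remaining 8)
11 bins × 20 = 220; used 125; unused 95.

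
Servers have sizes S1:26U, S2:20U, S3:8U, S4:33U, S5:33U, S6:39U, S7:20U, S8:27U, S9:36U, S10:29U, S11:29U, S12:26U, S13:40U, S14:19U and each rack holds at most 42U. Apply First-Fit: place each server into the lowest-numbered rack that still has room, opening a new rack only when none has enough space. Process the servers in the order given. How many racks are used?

rack 1: place S1 (26U), 16U left
rack 2: place S2 (20U), 22U left
rack 1: place S3 (8U), 8U left
rack 3: place S4 (33U), 9U left
rack 4: place S5 (33U), 9U left
rack 5: place S6 (39U), 3U left
rack 2: place S7 (20U), 2U left
rack 6: place S8 (27U), 15U left
rack 7: place S9 (36U), 6U left
rack 8: place S10 (29U), 13U left
rack 9: place S11 (29U), 13U left
rack 10: place S12 (26U), 16U left
rack 11: place S13 (40U), 2U left
rack 12: place S14 (19U), 23U left
Final racks: [26,8] [20,20] [33] [33] [39] [27] [36] [29] [29] [26] [40] [19].

12 racks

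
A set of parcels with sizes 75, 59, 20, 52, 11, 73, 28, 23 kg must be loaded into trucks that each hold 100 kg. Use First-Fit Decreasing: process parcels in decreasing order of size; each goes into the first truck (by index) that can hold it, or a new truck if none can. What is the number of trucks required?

4 trucks

Sorted descending: 75, 73, 59, 52, 28, 23, 20, 11.
Put 75 kg in truck 1; 25 kg remain.
Put 73 kg in truck 2; 27 kg remain.
Put 59 kg in truck 3; 41 kg remain.
Put 52 kg in truck 4; 48 kg remain.
Put 28 kg in truck 3; 13 kg remain.
Put 23 kg in truck 1; 2 kg remain.
Put 20 kg in truck 2; 7 kg remain.
Put 11 kg in truck 3; 2 kg remain.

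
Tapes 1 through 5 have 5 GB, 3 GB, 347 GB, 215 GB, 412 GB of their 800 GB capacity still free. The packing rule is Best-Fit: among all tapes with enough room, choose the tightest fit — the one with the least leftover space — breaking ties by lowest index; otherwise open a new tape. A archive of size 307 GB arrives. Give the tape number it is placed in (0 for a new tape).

Tapes with room: tape 3 (347 GB), tape 5 (412 GB).
Tightest fit is tape 3 with 347 GB free.

3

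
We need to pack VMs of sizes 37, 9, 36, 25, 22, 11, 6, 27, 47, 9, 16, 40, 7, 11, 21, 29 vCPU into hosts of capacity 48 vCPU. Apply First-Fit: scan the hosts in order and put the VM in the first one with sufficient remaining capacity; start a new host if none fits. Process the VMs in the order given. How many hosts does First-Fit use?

host 1: place 37 vCPU, 11 vCPU left
host 1: place 9 vCPU, 2 vCPU left
host 2: place 36 vCPU, 12 vCPU left
host 3: place 25 vCPU, 23 vCPU left
host 3: place 22 vCPU, 1 vCPU left
host 2: place 11 vCPU, 1 vCPU left
host 4: place 6 vCPU, 42 vCPU left
host 4: place 27 vCPU, 15 vCPU left
host 5: place 47 vCPU, 1 vCPU left
host 4: place 9 vCPU, 6 vCPU left
host 6: place 16 vCPU, 32 vCPU left
host 7: place 40 vCPU, 8 vCPU left
host 6: place 7 vCPU, 25 vCPU left
host 6: place 11 vCPU, 14 vCPU left
host 8: place 21 vCPU, 27 vCPU left
host 9: place 29 vCPU, 19 vCPU left

9 hosts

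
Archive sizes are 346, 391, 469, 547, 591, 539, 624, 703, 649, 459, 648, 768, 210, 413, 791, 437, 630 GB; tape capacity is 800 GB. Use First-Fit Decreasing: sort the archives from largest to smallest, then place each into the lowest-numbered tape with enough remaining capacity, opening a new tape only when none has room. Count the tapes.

15 tapes

Sorted descending: 791, 768, 703, 649, 648, 630, 624, 591, 547, 539, 469, 459, 437, 413, 391, 346, 210.
tape 1: place 791 GB, 9 GB left
tape 2: place 768 GB, 32 GB left
tape 3: place 703 GB, 97 GB left
tape 4: place 649 GB, 151 GB left
tape 5: place 648 GB, 152 GB left
tape 6: place 630 GB, 170 GB left
tape 7: place 624 GB, 176 GB left
tape 8: place 591 GB, 209 GB left
tape 9: place 547 GB, 253 GB left
tape 10: place 539 GB, 261 GB left
tape 11: place 469 GB, 331 GB left
tape 12: place 459 GB, 341 GB left
tape 13: place 437 GB, 363 GB left
tape 14: place 413 GB, 387 GB left
tape 15: place 391 GB, 409 GB left
tape 13: place 346 GB, 17 GB left
tape 9: place 210 GB, 43 GB left
Final tapes: [791] [768] [703] [649] [648] [630] [624] [591] [547,210] [539] [469] [459] [437,346] [413] [391].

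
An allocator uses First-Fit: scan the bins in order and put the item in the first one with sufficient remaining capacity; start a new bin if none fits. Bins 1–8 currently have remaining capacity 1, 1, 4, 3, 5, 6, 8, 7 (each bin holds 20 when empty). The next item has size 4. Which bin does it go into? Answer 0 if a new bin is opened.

3

Bins with room: bin 3 (4), bin 5 (5), bin 6 (6), bin 7 (8), bin 8 (7).
The first with room is bin 3.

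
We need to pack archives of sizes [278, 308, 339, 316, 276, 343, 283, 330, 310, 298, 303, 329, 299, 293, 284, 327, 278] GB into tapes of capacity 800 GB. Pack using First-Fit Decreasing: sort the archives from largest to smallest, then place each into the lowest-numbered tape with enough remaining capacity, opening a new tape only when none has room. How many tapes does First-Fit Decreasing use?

Sorted descending: 343, 339, 330, 329, 327, 316, 310, 308, 303, 299, 298, 293, 284, 283, 278, 278, 276.
Put 343 GB in tape 1; 457 GB remain.
Put 339 GB in tape 1; 118 GB remain.
Put 330 GB in tape 2; 470 GB remain.
Put 329 GB in tape 2; 141 GB remain.
Put 327 GB in tape 3; 473 GB remain.
Put 316 GB in tape 3; 157 GB remain.
Put 310 GB in tape 4; 490 GB remain.
Put 308 GB in tape 4; 182 GB remain.
Put 303 GB in tape 5; 497 GB remain.
Put 299 GB in tape 5; 198 GB remain.
Put 298 GB in tape 6; 502 GB remain.
Put 293 GB in tape 6; 209 GB remain.
Put 284 GB in tape 7; 516 GB remain.
Put 283 GB in tape 7; 233 GB remain.
Put 278 GB in tape 8; 522 GB remain.
Put 278 GB in tape 8; 244 GB remain.
Put 276 GB in tape 9; 524 GB remain.
Final tapes: [343,339] [330,329] [327,316] [310,308] [303,299] [298,293] [284,283] [278,278] [276].

9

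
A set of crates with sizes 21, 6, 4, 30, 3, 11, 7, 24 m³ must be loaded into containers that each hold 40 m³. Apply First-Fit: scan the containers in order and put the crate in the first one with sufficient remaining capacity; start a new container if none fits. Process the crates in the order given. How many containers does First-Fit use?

3

container 1: place 21 m³, 19 m³ left
container 1: place 6 m³, 13 m³ left
container 1: place 4 m³, 9 m³ left
container 2: place 30 m³, 10 m³ left
container 1: place 3 m³, 6 m³ left
container 3: place 11 m³, 29 m³ left
container 2: place 7 m³, 3 m³ left
container 3: place 24 m³, 5 m³ left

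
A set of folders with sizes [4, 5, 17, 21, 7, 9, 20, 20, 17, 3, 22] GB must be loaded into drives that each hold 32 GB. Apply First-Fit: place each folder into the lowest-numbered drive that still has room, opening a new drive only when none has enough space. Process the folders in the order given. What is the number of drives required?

6 drives

4 GB → drive 1 (remaining 28 GB)
5 GB → drive 1 (remaining 23 GB)
17 GB → drive 1 (remaining 6 GB)
21 GB → drive 2 (remaining 11 GB)
7 GB → drive 2 (remaining 4 GB)
9 GB → drive 3 (remaining 23 GB)
20 GB → drive 3 (remaining 3 GB)
20 GB → drive 4 (remaining 12 GB)
17 GB → drive 5 (remaining 15 GB)
3 GB → drive 1 (remaining 3 GB)
22 GB → drive 6 (remaining 10 GB)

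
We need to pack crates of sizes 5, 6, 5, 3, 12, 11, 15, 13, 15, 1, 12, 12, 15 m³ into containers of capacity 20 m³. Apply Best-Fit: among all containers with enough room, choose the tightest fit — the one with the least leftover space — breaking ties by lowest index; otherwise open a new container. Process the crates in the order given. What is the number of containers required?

Put 5 m³ in container 1; 15 m³ remain.
Put 6 m³ in container 1; 9 m³ remain.
Put 5 m³ in container 1; 4 m³ remain.
Put 3 m³ in container 1; 1 m³ remain.
Put 12 m³ in container 2; 8 m³ remain.
Put 11 m³ in container 3; 9 m³ remain.
Put 15 m³ in container 4; 5 m³ remain.
Put 13 m³ in container 5; 7 m³ remain.
Put 15 m³ in container 6; 5 m³ remain.
Put 1 m³ in container 1; 0 m³ remain.
Put 12 m³ in container 7; 8 m³ remain.
Put 12 m³ in container 8; 8 m³ remain.
Put 15 m³ in container 9; 5 m³ remain.

9 containers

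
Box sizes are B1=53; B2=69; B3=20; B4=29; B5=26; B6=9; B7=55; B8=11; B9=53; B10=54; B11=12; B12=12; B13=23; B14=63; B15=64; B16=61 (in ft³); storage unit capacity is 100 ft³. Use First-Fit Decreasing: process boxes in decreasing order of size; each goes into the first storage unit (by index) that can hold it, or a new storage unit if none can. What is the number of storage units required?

Sorted descending: 69, 64, 63, 61, 55, 54, 53, 53, 29, 26, 23, 20, 12, 12, 11, 9.
69 ft³ → storage unit 1 (remaining 31 ft³)
64 ft³ → storage unit 2 (remaining 36 ft³)
63 ft³ → storage unit 3 (remaining 37 ft³)
61 ft³ → storage unit 4 (remaining 39 ft³)
55 ft³ → storage unit 5 (remaining 45 ft³)
54 ft³ → storage unit 6 (remaining 46 ft³)
53 ft³ → storage unit 7 (remaining 47 ft³)
53 ft³ → storage unit 8 (remaining 47 ft³)
29 ft³ → storage unit 1 (remaining 2 ft³)
26 ft³ → storage unit 2 (remaining 10 ft³)
23 ft³ → storage unit 3 (remaining 14 ft³)
20 ft³ → storage unit 4 (remaining 19 ft³)
12 ft³ → storage unit 3 (remaining 2 ft³)
12 ft³ → storage unit 4 (remaining 7 ft³)
11 ft³ → storage unit 5 (remaining 34 ft³)
9 ft³ → storage unit 2 (remaining 1 ft³)
Final storage units: [69,29] [64,26,9] [63,23,12] [61,20,12] [55,11] [54] [53] [53].

8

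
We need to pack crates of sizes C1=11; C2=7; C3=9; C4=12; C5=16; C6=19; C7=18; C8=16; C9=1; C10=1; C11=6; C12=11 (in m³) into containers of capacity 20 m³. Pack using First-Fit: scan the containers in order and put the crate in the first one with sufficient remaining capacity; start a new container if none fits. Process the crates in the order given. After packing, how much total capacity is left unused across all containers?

33

C1 (11 m³) → container 1 (remaining 9 m³)
C2 (7 m³) → container 1 (remaining 2 m³)
C3 (9 m³) → container 2 (remaining 11 m³)
C4 (12 m³) → container 3 (remaining 8 m³)
C5 (16 m³) → container 4 (remaining 4 m³)
C6 (19 m³) → container 5 (remaining 1 m³)
C7 (18 m³) → container 6 (remaining 2 m³)
C8 (16 m³) → container 7 (remaining 4 m³)
C9 (1 m³) → container 1 (remaining 1 m³)
C10 (1 m³) → container 1 (remaining 0 m³)
C11 (6 m³) → container 2 (remaining 5 m³)
C12 (11 m³) → container 8 (remaining 9 m³)
8 containers × 20 m³ = 160 m³; used 127 m³; unused 33 m³.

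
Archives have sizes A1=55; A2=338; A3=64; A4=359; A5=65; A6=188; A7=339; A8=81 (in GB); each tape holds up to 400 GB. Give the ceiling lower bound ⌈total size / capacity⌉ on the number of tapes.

Total size = 55 + 338 + 64 + 359 + 65 + 188 + 339 + 81 = 1489 GB.
⌈1489 / 400⌉ = 4.

4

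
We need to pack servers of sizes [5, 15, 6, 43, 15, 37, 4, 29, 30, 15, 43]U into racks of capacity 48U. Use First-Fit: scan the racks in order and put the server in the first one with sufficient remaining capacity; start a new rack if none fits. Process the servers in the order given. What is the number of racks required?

6 racks

rack 1: place 5U, 43U left
rack 1: place 15U, 28U left
rack 1: place 6U, 22U left
rack 2: place 43U, 5U left
rack 1: place 15U, 7U left
rack 3: place 37U, 11U left
rack 1: place 4U, 3U left
rack 4: place 29U, 19U left
rack 5: place 30U, 18U left
rack 4: place 15U, 4U left
rack 6: place 43U, 5U left
Final racks: [5,15,6,15,4] [43] [37] [29,15] [30] [43].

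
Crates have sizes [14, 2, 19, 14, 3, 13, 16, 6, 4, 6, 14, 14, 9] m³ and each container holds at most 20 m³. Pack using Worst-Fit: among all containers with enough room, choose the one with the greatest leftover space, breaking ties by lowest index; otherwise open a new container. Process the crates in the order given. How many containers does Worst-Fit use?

Put 14 m³ in container 1; 6 m³ remain.
Put 2 m³ in container 1; 4 m³ remain.
Put 19 m³ in container 2; 1 m³ remain.
Put 14 m³ in container 3; 6 m³ remain.
Put 3 m³ in container 3; 3 m³ remain.
Put 13 m³ in container 4; 7 m³ remain.
Put 16 m³ in container 5; 4 m³ remain.
Put 6 m³ in container 4; 1 m³ remain.
Put 4 m³ in container 1; 0 m³ remain.
Put 6 m³ in container 6; 14 m³ remain.
Put 14 m³ in container 6; 0 m³ remain.
Put 14 m³ in container 7; 6 m³ remain.
Put 9 m³ in container 8; 11 m³ remain.

8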